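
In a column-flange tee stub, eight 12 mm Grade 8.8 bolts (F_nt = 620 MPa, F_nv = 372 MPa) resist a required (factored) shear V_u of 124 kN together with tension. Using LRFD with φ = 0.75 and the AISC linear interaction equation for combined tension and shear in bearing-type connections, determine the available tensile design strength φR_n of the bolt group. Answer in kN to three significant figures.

A_b = π·12²/4 = 113.1 mm²; f_rv = 124 × 1000 / (8 × 113.1) = 137.1 MPa.
F'_nt = 1.3 F_nt − (F_nt / φF_nv) f_rv = 1.3·620 − (620/(0.75·372))·137.1 = 501.4 MPa, capped at F_nt → F'_nt = 501.4 MPa.
R_n = F'_nt · A_b · n = 501.4 × 113.1 × 8 / 1000 = 453.7 kN.
Design strength φR_n = 0.75 × 453.7 = 340 kN.

340 kN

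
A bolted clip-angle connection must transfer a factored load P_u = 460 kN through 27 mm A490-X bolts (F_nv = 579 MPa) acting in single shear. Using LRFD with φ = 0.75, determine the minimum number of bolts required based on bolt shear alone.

A_b = π·27²/4 = 572.6 mm².
Per-bolt design strength φR_n = 0.75 × 579 × 572.6 × 1 / 1000 = 248.6 kN.
n ≥ 460 / 248.6 = 1.85 → use 2 bolts.

2 bolts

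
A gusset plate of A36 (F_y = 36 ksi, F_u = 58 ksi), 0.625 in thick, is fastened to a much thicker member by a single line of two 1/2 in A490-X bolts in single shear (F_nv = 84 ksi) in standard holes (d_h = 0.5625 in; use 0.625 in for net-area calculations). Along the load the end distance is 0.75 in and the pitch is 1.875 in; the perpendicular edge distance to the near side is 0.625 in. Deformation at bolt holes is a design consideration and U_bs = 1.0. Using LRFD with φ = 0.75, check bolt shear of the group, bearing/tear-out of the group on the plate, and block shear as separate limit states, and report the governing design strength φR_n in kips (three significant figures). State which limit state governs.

Bolt shear: A_b = π·0.5²/4 = 0.1963 in²; R_n = 84 × 0.1963 × 2 × 1 = 32.99 kips → 0.75 × 32.99 = 24.7 kips.
Bearing: edge l_c = 0.4688, r_n = 20.39 kips; interior l_c = 1.312, r_n = 43.5 kips; R_n = 20.39 + 1·43.5 = 63.89 kips → 47.9 kips.
Block shear: A_gv = 1.641, A_nv = 1.055, A_nt = 0.1953 in²; R_n = min(0.6F_uA_nv, 0.6F_yA_gv) + U_bs·F_u·A_nt = 46.77 kips → 35.1 kips.
Bolt shear governs: 24.7 kips.

24.7 kips (bolt shear governs)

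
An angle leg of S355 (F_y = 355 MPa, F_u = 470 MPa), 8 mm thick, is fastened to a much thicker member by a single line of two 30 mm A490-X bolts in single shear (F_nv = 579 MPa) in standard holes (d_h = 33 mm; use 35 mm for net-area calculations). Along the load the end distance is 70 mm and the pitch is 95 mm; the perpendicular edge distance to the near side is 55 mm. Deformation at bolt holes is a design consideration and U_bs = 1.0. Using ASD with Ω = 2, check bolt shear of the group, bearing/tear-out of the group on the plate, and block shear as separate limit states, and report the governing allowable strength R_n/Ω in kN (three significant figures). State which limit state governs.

Bolt shear: A_b = π·30²/4 = 706.9 mm²; R_n = 579 × 706.9 × 2 × 1 / 1000 = 818.5 kN → 818.5 / 2 = 409 kN.
Bearing: edge l_c = 53.5, r_n = 241.4 kN; interior l_c = 62, r_n = 270.7 kN; R_n = 241.4 + 1·270.7 = 512.1 kN → 256 kN.
Block shear: A_gv = 1320, A_nv = 900, A_nt = 300 mm²; R_n = min(0.6F_uA_nv, 0.6F_yA_gv) + U_bs·F_u·A_nt = 394.8 kN → 197 kN.
Block shear governs: 197 kN.

197 kN (block shear governs)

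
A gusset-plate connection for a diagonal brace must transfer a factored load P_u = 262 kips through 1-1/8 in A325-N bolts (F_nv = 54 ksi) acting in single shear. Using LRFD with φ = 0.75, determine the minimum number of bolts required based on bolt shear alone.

A_b = π·1.125²/4 = 0.994 in².
Per-bolt design strength φR_n = 0.75 × 54 × 0.994 × 1 = 40.26 kips.
n ≥ 262 / 40.26 = 6.508 → use 7 bolts.

7 bolts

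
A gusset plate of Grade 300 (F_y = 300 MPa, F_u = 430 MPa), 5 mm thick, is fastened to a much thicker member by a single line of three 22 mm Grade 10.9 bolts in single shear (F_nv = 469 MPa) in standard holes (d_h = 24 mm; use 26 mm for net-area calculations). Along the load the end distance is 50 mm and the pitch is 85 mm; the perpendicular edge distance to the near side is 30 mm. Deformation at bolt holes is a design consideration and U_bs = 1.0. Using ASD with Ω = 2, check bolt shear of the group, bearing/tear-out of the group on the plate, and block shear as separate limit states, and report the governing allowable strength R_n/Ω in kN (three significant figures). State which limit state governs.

Bolt shear: A_b = π·22²/4 = 380.1 mm²; R_n = 469 × 380.1 × 3 × 1 / 1000 = 534.8 kN → 534.8 / 2 = 267 kN.
Bearing: edge l_c = 38, r_n = 98.04 kN; interior l_c = 61, r_n = 113.5 kN; R_n = 98.04 + 2·113.5 = 325.1 kN → 163 kN.
Block shear: A_gv = 1100, A_nv = 775, A_nt = 85 mm²; R_n = min(0.6F_uA_nv, 0.6F_yA_gv) + U_bs·F_u·A_nt = 234.6 kN → 117 kN.
Block shear governs: 117 kN.

117 kN (block shear governs)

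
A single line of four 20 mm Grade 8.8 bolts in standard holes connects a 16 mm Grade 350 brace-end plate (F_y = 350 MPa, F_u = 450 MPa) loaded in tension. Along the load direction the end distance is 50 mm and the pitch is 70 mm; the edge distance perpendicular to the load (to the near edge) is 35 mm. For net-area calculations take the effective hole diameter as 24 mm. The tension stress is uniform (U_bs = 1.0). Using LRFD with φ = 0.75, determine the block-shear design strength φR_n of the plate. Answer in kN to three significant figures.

694 kN

Shear plane L_v = 50 + 3·70 = 260 mm; A_gv = 260 × 16 = 4160 mm².
A_nv = (260 − 3.5·24) × 16 = 2816 mm².
A_nt = (35 − 0.5·24) × 16 = 368 mm².
0.6 F_u A_nv = 760.3 kN; 0.6 F_y A_gv = 873.6 kN → shear rupture governs the shear term.
R_n = 760.3 + 1.0 × 450 × 368 / 1000 = 925.9 kN.
Design strength φR_n = 0.75 × 925.9 = 694 kN.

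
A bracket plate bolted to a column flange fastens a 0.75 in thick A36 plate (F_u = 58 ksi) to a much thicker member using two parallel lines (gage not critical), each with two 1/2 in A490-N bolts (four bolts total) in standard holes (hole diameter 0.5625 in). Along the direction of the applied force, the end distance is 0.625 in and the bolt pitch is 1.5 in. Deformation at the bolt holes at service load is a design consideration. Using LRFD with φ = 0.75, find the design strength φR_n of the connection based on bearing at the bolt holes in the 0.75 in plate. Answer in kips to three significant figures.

100 kips

Per bolt r_n = 1.2 l_c t F_u ≤ 2.4 d t F_u; upper limit = 2.4 × 0.5 × 0.75 × 58 = 52.2 kips.
Edge bolt: l_c = 0.625 − 0.5625/2 = 0.3438 in → 1.2 × 0.3438 × 0.75 × 58 = 17.94 → r_n = 17.94 kips.
Interior bolts: l_c = 1.5 − 0.5625 = 0.9375 in → 1.2 × 0.9375 × 0.75 × 58 = 48.94 → r_n = 48.94 kips.
R_n = 2 × 17.94 + 2 × 48.94 = 133.8 kips.
Design strength φR_n = 0.75 × 133.8 = 100 kips.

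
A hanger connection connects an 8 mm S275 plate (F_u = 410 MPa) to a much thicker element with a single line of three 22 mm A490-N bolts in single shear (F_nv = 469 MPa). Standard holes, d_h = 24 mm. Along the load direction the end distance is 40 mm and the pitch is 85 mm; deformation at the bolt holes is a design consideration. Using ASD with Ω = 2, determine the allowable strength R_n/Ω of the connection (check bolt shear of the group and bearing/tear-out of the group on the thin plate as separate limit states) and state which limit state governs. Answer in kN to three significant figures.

Bolt shear: A_b = π·22²/4 = 380.1 mm²; R_n = 469 × 380.1 × 3 × 1 / 1000 = 534.8 kN → 534.8 / 2 = 267 kN.
Bearing (1.2 l_c t F_u ≤ 2.4 d t F_u): upper limit = 2.4·22·8·410 / 1000 = 173.2 kN.
  Edge l_c = 40 − 24/2 = 28 → r_n = 110.2 kN; interior l_c = 85 − 24 = 61 → r_n = 173.2 kN.
  R_n,bearing = 1·110.2 + 2·173.2 = 456.6 kN → 456.6 / 2 = 228 kN.
Bearing governs: 228 kN.

228 kN (bearing governs)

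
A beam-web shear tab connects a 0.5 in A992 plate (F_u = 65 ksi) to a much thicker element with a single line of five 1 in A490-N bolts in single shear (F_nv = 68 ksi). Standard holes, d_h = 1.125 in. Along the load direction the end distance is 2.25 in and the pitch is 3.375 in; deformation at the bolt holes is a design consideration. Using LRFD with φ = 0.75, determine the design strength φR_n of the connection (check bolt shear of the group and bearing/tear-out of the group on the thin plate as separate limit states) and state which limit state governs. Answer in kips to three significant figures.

200 kips (bolt shear governs)

Bolt shear: A_b = π·1²/4 = 0.7854 in²; R_n = 68 × 0.7854 × 5 × 1 = 267 kips → 0.75 × 267 = 200 kips.
Bearing (1.2 l_c t F_u ≤ 2.4 d t F_u): upper limit = 2.4·1·0.5·65 = 78 kips.
  Edge l_c = 2.25 − 1.125/2 = 1.688 → r_n = 65.81 kips; interior l_c = 3.375 − 1.125 = 2.25 → r_n = 78 kips.
  R_n,bearing = 1·65.81 + 4·78 = 377.8 kips → 0.75 × 377.8 = 283 kips.
Bolt shear governs: 200 kips.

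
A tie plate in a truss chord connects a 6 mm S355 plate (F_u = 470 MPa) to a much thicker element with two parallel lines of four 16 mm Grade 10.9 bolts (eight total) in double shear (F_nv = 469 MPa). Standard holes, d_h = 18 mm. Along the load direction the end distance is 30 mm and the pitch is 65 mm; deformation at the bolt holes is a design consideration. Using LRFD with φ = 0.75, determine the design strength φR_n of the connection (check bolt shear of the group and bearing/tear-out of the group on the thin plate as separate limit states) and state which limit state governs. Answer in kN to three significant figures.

594 kN (bearing governs)

Bolt shear: A_b = π·16²/4 = 201.1 mm²; R_n = 469 × 201.1 × 8 × 2 / 1000 = 1509 kN → 0.75 × 1509 = 1130 kN.
Bearing (1.2 l_c t F_u ≤ 2.4 d t F_u): upper limit = 2.4·16·6·470 / 1000 = 108.3 kN.
  Edge l_c = 30 − 18/2 = 21 → r_n = 71.06 kN; interior l_c = 65 − 18 = 47 → r_n = 108.3 kN.
  R_n,bearing = 2·71.06 + 6·108.3 = 791.9 kN → 0.75 × 791.9 = 594 kN.
Bearing governs: 594 kN.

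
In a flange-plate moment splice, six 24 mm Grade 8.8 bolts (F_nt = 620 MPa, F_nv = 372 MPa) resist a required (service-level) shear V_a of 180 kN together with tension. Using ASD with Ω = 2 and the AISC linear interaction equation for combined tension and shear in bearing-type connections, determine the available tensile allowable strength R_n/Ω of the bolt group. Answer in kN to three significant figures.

A_b = π·24²/4 = 452.4 mm²; f_rv = 180 × 1000 / (6 × 452.4) = 66.31 MPa.
F'_nt = 1.3 F_nt − (Ω F_nt / F_nv) f_rv = 1.3·620 − (2·620/372)·66.31 = 585 MPa, capped at F_nt → F'_nt = 585 MPa.
R_n = F'_nt · A_b · n = 585 × 452.4 × 6 / 1000 = 1588 kN.
Allowable strength R_n/Ω = 1588 / 2 = 794 kN.

794 kN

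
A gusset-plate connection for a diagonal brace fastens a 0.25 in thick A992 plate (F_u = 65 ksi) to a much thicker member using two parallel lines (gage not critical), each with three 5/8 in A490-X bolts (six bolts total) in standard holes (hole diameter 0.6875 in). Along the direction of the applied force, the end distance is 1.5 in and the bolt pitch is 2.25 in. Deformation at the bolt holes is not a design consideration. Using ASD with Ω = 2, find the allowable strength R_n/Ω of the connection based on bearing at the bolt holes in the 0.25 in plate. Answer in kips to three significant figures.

89.1 kips

Per bolt r_n = 1.5 l_c t F_u ≤ 3.0 d t F_u; upper limit = 3.0 × 0.625 × 0.25 × 65 = 30.47 kips.
Edge bolt: l_c = 1.5 − 0.6875/2 = 1.156 in → 1.5 × 1.156 × 0.25 × 65 = 28.18 → r_n = 28.18 kips.
Interior bolts: l_c = 2.25 − 0.6875 = 1.562 in → 1.5 × 1.562 × 0.25 × 65 = 38.09 → r_n = 30.47 kips.
R_n = 2 × 28.18 + 4 × 30.47 = 178.2 kips.
Allowable strength R_n/Ω = 178.2 / 2 = 89.1 kips.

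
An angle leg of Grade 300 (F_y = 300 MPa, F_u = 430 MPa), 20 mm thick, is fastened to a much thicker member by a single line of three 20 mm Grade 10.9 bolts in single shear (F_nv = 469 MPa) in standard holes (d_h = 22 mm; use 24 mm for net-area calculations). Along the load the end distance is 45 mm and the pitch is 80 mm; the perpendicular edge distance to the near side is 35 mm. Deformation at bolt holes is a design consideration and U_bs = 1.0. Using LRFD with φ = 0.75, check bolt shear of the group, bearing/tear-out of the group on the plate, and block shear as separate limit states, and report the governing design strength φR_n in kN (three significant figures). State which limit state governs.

332 kN (bolt shear governs)

Bolt shear: A_b = π·20²/4 = 314.2 mm²; R_n = 469 × 314.2 × 3 × 1 / 1000 = 442 kN → 0.75 × 442 = 332 kN.
Bearing: edge l_c = 34, r_n = 350.9 kN; interior l_c = 58, r_n = 412.8 kN; R_n = 350.9 + 2·412.8 = 1176 kN → 882 kN.
Block shear: A_gv = 4100, A_nv = 2900, A_nt = 460 mm²; R_n = min(0.6F_uA_nv, 0.6F_yA_gv) + U_bs·F_u·A_nt = 935.8 kN → 702 kN.
Bolt shear governs: 332 kN.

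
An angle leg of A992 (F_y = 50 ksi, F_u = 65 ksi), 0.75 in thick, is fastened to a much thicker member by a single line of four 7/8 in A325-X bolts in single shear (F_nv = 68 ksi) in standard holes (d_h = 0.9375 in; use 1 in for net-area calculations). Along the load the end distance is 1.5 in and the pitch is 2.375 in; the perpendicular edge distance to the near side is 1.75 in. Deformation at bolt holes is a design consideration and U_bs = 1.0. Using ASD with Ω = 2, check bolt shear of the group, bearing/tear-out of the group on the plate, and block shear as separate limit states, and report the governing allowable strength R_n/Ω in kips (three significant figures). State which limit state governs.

Bolt shear: A_b = π·0.875²/4 = 0.6013 in²; R_n = 68 × 0.6013 × 4 × 1 = 163.6 kips → 163.6 / 2 = 81.8 kips.
Bearing: edge l_c = 1.031, r_n = 60.33 kips; interior l_c = 1.438, r_n = 84.09 kips; R_n = 60.33 + 3·84.09 = 312.6 kips → 156 kips.
Block shear: A_gv = 6.469, A_nv = 3.844, A_nt = 0.9375 in²; R_n = min(0.6F_uA_nv, 0.6F_yA_gv) + U_bs·F_u·A_nt = 210.8 kips → 105 kips.
Bolt shear governs: 81.8 kips.

81.8 kips (bolt shear governs)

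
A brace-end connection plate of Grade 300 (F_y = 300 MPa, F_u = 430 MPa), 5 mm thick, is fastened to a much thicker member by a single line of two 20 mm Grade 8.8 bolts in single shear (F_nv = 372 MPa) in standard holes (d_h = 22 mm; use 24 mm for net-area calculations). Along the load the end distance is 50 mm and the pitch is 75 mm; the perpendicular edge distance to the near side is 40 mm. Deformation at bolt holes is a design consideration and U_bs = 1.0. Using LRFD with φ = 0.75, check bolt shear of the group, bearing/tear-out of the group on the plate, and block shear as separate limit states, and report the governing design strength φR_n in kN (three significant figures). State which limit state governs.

Bolt shear: A_b = π·20²/4 = 314.2 mm²; R_n = 372 × 314.2 × 2 × 1 / 1000 = 233.7 kN → 0.75 × 233.7 = 175 kN.
Bearing: edge l_c = 39, r_n = 100.6 kN; interior l_c = 53, r_n = 103.2 kN; R_n = 100.6 + 1·103.2 = 203.8 kN → 153 kN.
Block shear: A_gv = 625, A_nv = 445, A_nt = 140 mm²; R_n = min(0.6F_uA_nv, 0.6F_yA_gv) + U_bs·F_u·A_nt = 172.7 kN → 130 kN.
Block shear governs: 130 kN.

130 kN (block shear governs)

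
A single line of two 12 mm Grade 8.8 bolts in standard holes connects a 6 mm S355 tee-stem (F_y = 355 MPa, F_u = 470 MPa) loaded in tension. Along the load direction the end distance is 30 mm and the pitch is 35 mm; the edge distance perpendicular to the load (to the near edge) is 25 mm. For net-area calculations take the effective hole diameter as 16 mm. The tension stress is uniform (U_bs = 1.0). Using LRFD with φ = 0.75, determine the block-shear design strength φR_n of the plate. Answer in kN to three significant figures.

88 kN

Shear plane L_v = 30 + 1·35 = 65 mm; A_gv = 65 × 6 = 390 mm².
A_nv = (65 − 1.5·16) × 6 = 246 mm².
A_nt = (25 − 0.5·16) × 6 = 102 mm².
0.6 F_u A_nv = 69.37 kN; 0.6 F_y A_gv = 83.07 kN → shear rupture governs the shear term.
R_n = 69.37 + 1.0 × 470 × 102 / 1000 = 117.3 kN.
Design strength φR_n = 0.75 × 117.3 = 88 kN.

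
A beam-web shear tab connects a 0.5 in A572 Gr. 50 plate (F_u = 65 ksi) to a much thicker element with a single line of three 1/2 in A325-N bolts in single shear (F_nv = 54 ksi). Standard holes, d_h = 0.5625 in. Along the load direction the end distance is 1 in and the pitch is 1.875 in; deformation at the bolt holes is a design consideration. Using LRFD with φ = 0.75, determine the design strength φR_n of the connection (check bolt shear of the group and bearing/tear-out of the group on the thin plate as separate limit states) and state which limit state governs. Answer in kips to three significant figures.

23.9 kips (bolt shear governs)

Bolt shear: A_b = π·0.5²/4 = 0.1963 in²; R_n = 54 × 0.1963 × 3 × 1 = 31.81 kips → 0.75 × 31.81 = 23.9 kips.
Bearing (1.2 l_c t F_u ≤ 2.4 d t F_u): upper limit = 2.4·0.5·0.5·65 = 39 kips.
  Edge l_c = 1 − 0.5625/2 = 0.7188 → r_n = 28.03 kips; interior l_c = 1.875 − 0.5625 = 1.312 → r_n = 39 kips.
  R_n,bearing = 1·28.03 + 2·39 = 106 kips → 0.75 × 106 = 79.5 kips.
Bolt shear governs: 23.9 kips.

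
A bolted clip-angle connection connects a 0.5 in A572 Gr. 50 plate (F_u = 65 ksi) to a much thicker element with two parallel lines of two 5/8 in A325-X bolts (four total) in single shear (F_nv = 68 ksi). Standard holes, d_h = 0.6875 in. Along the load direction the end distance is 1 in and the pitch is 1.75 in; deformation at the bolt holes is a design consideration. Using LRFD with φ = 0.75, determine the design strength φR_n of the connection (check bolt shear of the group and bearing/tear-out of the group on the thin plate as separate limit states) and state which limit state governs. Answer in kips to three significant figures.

Bolt shear: A_b = π·0.625²/4 = 0.3068 in²; R_n = 68 × 0.3068 × 4 × 1 = 83.45 kips → 0.75 × 83.45 = 62.6 kips.
Bearing (1.2 l_c t F_u ≤ 2.4 d t F_u): upper limit = 2.4·0.625·0.5·65 = 48.75 kips.
  Edge l_c = 1 − 0.6875/2 = 0.6562 → r_n = 25.59 kips; interior l_c = 1.75 − 0.6875 = 1.062 → r_n = 41.44 kips.
  R_n,bearing = 2·25.59 + 2·41.44 = 134.1 kips → 0.75 × 134.1 = 101 kips.
Bolt shear governs: 62.6 kips.

62.6 kips (bolt shear governs)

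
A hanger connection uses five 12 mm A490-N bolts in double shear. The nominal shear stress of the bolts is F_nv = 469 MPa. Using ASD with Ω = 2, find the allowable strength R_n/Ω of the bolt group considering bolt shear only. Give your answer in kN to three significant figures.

265 kN

A_b = π × 12² / 4 = 113.1 mm².
R_n = F_nv · A_b · n · n_s = 469 × 113.1 × 5 × 2 / 1000 = 530.4 kN.
Allowable strength R_n/Ω = 530.4 / 2 = 265 kN.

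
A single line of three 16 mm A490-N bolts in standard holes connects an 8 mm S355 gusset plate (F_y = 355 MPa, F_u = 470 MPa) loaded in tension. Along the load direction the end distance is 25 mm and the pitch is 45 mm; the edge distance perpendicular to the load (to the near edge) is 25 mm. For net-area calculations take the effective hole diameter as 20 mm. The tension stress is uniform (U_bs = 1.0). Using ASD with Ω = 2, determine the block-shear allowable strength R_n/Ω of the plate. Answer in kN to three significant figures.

102 kN

Shear plane L_v = 25 + 2·45 = 115 mm; A_gv = 115 × 8 = 920 mm².
A_nv = (115 − 2.5·20) × 8 = 520 mm².
A_nt = (25 − 0.5·20) × 8 = 120 mm².
0.6 F_u A_nv = 146.6 kN; 0.6 F_y A_gv = 196 kN → shear rupture governs the shear term.
R_n = 146.6 + 1.0 × 470 × 120 / 1000 = 203 kN.
Allowable strength R_n/Ω = 203 / 2 = 102 kN.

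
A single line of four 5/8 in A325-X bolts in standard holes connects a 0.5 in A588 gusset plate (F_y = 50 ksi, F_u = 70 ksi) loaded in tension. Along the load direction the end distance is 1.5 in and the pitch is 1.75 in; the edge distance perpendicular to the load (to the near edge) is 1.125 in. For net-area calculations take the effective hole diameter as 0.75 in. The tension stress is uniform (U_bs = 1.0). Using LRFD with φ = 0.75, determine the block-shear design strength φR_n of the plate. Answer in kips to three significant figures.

Shear plane L_v = 1.5 + 3·1.75 = 6.75 in; A_gv = 6.75 × 0.5 = 3.375 in².
A_nv = (6.75 − 3.5·0.75) × 0.5 = 2.062 in².
A_nt = (1.125 − 0.5·0.75) × 0.5 = 0.375 in².
0.6 F_u A_nv = 86.62 kips; 0.6 F_y A_gv = 101.2 kips → shear rupture governs the shear term.
R_n = 86.62 + 1.0 × 70 × 0.375 = 112.9 kips.
Design strength φR_n = 0.75 × 112.9 = 84.7 kips.

84.7 kips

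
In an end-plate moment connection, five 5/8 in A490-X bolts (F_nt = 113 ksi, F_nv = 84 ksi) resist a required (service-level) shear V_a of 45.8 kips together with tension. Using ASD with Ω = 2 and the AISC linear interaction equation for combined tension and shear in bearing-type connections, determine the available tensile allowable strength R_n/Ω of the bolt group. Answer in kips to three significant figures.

A_b = π·0.625²/4 = 0.3068 in²; f_rv = 45.8 / (5 × 0.3068) = 29.86 ksi.
F'_nt = 1.3 F_nt − (Ω F_nt / F_nv) f_rv = 1.3·113 − (2·113/84)·29.86 = 66.57 ksi, capped at F_nt → F'_nt = 66.57 ksi.
R_n = F'_nt · A_b · n = 66.57 × 0.3068 × 5 = 102.1 kips.
Allowable strength R_n/Ω = 102.1 / 2 = 51.1 kips.

51.1 kips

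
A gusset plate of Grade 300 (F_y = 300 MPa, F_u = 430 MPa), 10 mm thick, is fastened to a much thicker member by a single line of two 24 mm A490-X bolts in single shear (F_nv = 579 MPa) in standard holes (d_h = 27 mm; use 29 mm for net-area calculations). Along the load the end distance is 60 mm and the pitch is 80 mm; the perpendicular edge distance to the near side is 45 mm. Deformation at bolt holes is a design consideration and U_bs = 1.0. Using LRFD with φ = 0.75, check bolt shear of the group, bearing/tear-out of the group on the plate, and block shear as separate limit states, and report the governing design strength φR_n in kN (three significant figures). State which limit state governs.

285 kN (block shear governs)

Bolt shear: A_b = π·24²/4 = 452.4 mm²; R_n = 579 × 452.4 × 2 × 1 / 1000 = 523.9 kN → 0.75 × 523.9 = 393 kN.
Bearing: edge l_c = 46.5, r_n = 239.9 kN; interior l_c = 53, r_n = 247.7 kN; R_n = 239.9 + 1·247.7 = 487.6 kN → 366 kN.
Block shear: A_gv = 1400, A_nv = 965, A_nt = 305 mm²; R_n = min(0.6F_uA_nv, 0.6F_yA_gv) + U_bs·F_u·A_nt = 380.1 kN → 285 kN.
Block shear governs: 285 kN.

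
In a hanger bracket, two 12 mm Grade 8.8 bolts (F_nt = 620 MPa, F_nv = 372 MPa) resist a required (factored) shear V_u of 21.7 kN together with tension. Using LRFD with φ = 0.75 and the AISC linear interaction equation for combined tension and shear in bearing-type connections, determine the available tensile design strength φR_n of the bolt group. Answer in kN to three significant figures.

101 kN

A_b = π·12²/4 = 113.1 mm²; f_rv = 21.7 × 1000 / (2 × 113.1) = 95.94 MPa.
F'_nt = 1.3 F_nt − (F_nt / φF_nv) f_rv = 1.3·620 − (620/(0.75·372))·95.94 = 592.8 MPa, capped at F_nt → F'_nt = 592.8 MPa.
R_n = F'_nt · A_b · n = 592.8 × 113.1 × 2 / 1000 = 134.1 kN.
Design strength φR_n = 0.75 × 134.1 = 101 kN.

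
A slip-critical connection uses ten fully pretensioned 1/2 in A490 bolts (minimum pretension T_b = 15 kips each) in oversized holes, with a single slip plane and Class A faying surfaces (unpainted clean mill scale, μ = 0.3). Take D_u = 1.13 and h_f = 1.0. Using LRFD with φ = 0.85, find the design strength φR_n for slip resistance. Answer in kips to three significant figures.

43.2 kips

R_n = μ · D_u · h_f · T_b · n_s · n_b = 0.3 × 1.13 × 1.0 × 15 × 1 × 10 = 50.85 kips.
Design strength φR_n = 0.85 × 50.85 = 43.2 kips.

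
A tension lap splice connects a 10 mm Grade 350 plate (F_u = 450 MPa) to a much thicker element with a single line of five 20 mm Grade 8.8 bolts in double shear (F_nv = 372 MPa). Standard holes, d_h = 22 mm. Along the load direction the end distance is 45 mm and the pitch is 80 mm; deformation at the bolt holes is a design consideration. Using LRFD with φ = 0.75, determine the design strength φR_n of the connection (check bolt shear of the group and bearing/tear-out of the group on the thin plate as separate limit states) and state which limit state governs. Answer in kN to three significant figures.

786 kN (bearing governs)

Bolt shear: A_b = π·20²/4 = 314.2 mm²; R_n = 372 × 314.2 × 5 × 2 / 1000 = 1169 kN → 0.75 × 1169 = 877 kN.
Bearing (1.2 l_c t F_u ≤ 2.4 d t F_u): upper limit = 2.4·20·10·450 / 1000 = 216 kN.
  Edge l_c = 45 − 22/2 = 34 → r_n = 183.6 kN; interior l_c = 80 − 22 = 58 → r_n = 216 kN.
  R_n,bearing = 1·183.6 + 4·216 = 1048 kN → 0.75 × 1048 = 786 kN.
Bearing governs: 786 kN.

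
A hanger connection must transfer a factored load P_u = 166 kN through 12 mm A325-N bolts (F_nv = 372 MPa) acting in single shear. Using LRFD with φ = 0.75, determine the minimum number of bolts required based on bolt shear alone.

A_b = π·12²/4 = 113.1 mm².
Per-bolt design strength φR_n = 0.75 × 372 × 113.1 × 1 / 1000 = 31.55 kN.
n ≥ 166 / 31.55 = 5.261 → use 6 bolts.

6 bolts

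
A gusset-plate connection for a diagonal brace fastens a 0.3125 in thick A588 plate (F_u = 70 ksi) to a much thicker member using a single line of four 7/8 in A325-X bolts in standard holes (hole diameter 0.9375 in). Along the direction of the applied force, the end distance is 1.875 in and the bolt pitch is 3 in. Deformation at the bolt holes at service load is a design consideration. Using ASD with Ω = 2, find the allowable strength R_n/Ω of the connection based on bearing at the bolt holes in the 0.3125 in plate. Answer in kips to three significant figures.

Per bolt r_n = 1.2 l_c t F_u ≤ 2.4 d t F_u; upper limit = 2.4 × 0.875 × 0.3125 × 70 = 45.94 kips.
Edge bolt: l_c = 1.875 − 0.9375/2 = 1.406 in → 1.2 × 1.406 × 0.3125 × 70 = 36.91 → r_n = 36.91 kips.
Interior bolts: l_c = 3 − 0.9375 = 2.062 in → 1.2 × 2.062 × 0.3125 × 70 = 54.14 → r_n = 45.94 kips.
R_n = 1 × 36.91 + 3 × 45.94 = 174.7 kips.
Allowable strength R_n/Ω = 174.7 / 2 = 87.4 kips.

87.4 kips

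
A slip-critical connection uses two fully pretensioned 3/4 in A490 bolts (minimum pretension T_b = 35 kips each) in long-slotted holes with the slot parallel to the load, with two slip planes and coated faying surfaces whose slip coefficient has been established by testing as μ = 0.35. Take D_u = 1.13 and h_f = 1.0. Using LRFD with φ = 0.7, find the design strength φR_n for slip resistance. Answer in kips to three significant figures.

R_n = μ · D_u · h_f · T_b · n_s · n_b = 0.35 × 1.13 × 1.0 × 35 × 2 × 2 = 55.37 kips.
Design strength φR_n = 0.7 × 55.37 = 38.8 kips.

38.8 kips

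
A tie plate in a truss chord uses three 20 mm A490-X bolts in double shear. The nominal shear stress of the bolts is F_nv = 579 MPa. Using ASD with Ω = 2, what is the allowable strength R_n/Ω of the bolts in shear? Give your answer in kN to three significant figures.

A_b = π × 20² / 4 = 314.2 mm².
R_n = F_nv · A_b · n · n_s = 579 × 314.2 × 3 × 2 / 1000 = 1091 kN.
Allowable strength R_n/Ω = 1091 / 2 = 546 kN.

546 kN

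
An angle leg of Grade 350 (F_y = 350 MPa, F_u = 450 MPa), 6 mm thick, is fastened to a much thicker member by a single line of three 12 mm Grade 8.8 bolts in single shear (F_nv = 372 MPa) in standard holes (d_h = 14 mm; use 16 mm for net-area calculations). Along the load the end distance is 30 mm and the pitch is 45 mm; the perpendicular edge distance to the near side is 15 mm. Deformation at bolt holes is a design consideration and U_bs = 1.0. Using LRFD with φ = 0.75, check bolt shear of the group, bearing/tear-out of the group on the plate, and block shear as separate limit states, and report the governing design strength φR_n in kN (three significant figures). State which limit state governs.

94.7 kN (bolt shear governs)

Bolt shear: A_b = π·12²/4 = 113.1 mm²; R_n = 372 × 113.1 × 3 × 1 / 1000 = 126.2 kN → 0.75 × 126.2 = 94.7 kN.
Bearing: edge l_c = 23, r_n = 74.52 kN; interior l_c = 31, r_n = 77.76 kN; R_n = 74.52 + 2·77.76 = 230 kN → 173 kN.
Block shear: A_gv = 720, A_nv = 480, A_nt = 42 mm²; R_n = min(0.6F_uA_nv, 0.6F_yA_gv) + U_bs·F_u·A_nt = 148.5 kN → 111 kN.
Bolt shear governs: 94.7 kN.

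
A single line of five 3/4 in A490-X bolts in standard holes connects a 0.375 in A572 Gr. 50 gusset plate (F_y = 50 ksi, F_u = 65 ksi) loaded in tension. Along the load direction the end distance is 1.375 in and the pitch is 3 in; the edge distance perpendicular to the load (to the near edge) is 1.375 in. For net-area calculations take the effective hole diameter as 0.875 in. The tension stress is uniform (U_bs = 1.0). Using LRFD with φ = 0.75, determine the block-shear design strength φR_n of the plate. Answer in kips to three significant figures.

121 kips

Shear plane L_v = 1.375 + 4·3 = 13.38 in; A_gv = 13.38 × 0.375 = 5.016 in².
A_nv = (13.38 − 4.5·0.875) × 0.375 = 3.539 in².
A_nt = (1.375 − 0.5·0.875) × 0.375 = 0.3516 in².
0.6 F_u A_nv = 138 kips; 0.6 F_y A_gv = 150.5 kips → shear rupture governs the shear term.
R_n = 138 + 1.0 × 65 × 0.3516 = 160.9 kips.
Design strength φR_n = 0.75 × 160.9 = 121 kips.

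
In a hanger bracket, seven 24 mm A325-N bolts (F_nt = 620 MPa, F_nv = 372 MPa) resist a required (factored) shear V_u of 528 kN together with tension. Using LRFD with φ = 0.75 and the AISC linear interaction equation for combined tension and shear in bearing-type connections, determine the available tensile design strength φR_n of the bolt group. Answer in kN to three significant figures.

A_b = π·24²/4 = 452.4 mm²; f_rv = 528 × 1000 / (7 × 452.4) = 166.7 MPa.
F'_nt = 1.3 F_nt − (F_nt / φF_nv) f_rv = 1.3·620 − (620/(0.75·372))·166.7 = 435.5 MPa, capped at F_nt → F'_nt = 435.5 MPa.
R_n = F'_nt · A_b · n = 435.5 × 452.4 × 7 / 1000 = 1379 kN.
Design strength φR_n = 0.75 × 1379 = 1030 kN.

1030 kN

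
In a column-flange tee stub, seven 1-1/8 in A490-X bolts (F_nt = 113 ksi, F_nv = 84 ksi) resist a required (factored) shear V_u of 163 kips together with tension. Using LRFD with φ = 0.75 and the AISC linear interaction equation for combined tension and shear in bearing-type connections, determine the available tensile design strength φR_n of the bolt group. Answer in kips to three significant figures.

547 kips

A_b = π·1.125²/4 = 0.994 in²; f_rv = 163 / (7 × 0.994) = 23.43 ksi.
F'_nt = 1.3 F_nt − (F_nt / φF_nv) f_rv = 1.3·113 − (113/(0.75·84))·23.43 = 104.9 ksi, capped at F_nt → F'_nt = 104.9 ksi.
R_n = F'_nt · A_b · n = 104.9 × 0.994 × 7 = 729.8 kips.
Design strength φR_n = 0.75 × 729.8 = 547 kips.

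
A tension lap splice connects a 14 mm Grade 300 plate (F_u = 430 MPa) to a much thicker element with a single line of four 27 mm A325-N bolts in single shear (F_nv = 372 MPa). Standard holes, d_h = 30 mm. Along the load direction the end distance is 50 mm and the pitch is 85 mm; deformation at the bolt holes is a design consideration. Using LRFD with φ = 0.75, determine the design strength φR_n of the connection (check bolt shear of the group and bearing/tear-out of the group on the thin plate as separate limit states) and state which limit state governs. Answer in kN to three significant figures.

639 kN (bolt shear governs)

Bolt shear: A_b = π·27²/4 = 572.6 mm²; R_n = 372 × 572.6 × 4 × 1 / 1000 = 852 kN → 0.75 × 852 = 639 kN.
Bearing (1.2 l_c t F_u ≤ 2.4 d t F_u): upper limit = 2.4·27·14·430 / 1000 = 390.1 kN.
  Edge l_c = 50 − 30/2 = 35 → r_n = 252.8 kN; interior l_c = 85 − 30 = 55 → r_n = 390.1 kN.
  R_n,bearing = 1·252.8 + 3·390.1 = 1423 kN → 0.75 × 1423 = 1070 kN.
Bolt shear governs: 639 kN.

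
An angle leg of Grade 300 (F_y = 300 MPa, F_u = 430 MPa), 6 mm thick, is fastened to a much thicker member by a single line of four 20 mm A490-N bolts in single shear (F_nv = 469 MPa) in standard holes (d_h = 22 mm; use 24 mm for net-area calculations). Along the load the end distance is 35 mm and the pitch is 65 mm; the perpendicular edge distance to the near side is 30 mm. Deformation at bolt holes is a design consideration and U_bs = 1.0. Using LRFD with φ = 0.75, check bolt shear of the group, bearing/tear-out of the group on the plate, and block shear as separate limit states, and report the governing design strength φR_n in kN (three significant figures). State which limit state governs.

Bolt shear: A_b = π·20²/4 = 314.2 mm²; R_n = 469 × 314.2 × 4 × 1 / 1000 = 589.4 kN → 0.75 × 589.4 = 442 kN.
Bearing: edge l_c = 24, r_n = 74.3 kN; interior l_c = 43, r_n = 123.8 kN; R_n = 74.3 + 3·123.8 = 445.8 kN → 334 kN.
Block shear: A_gv = 1380, A_nv = 876, A_nt = 108 mm²; R_n = min(0.6F_uA_nv, 0.6F_yA_gv) + U_bs·F_u·A_nt = 272.4 kN → 204 kN.
Block shear governs: 204 kN.

204 kN (block shear governs)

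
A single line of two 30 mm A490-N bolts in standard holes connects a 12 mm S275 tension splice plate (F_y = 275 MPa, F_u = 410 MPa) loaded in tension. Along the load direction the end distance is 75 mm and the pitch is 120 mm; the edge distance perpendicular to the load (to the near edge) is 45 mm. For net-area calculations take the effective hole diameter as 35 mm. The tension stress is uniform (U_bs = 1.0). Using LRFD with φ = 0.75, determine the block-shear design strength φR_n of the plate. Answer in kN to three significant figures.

391 kN

Shear plane L_v = 75 + 1·120 = 195 mm; A_gv = 195 × 12 = 2340 mm².
A_nv = (195 − 1.5·35) × 12 = 1710 mm².
A_nt = (45 − 0.5·35) × 12 = 330 mm².
0.6 F_u A_nv = 420.7 kN; 0.6 F_y A_gv = 386.1 kN → shear yielding governs the shear term.
R_n = 386.1 + 1.0 × 410 × 330 / 1000 = 521.4 kN.
Design strength φR_n = 0.75 × 521.4 = 391 kN.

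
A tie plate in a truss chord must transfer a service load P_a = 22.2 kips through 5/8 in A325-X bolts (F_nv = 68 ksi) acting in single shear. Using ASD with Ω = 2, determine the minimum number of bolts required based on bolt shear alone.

A_b = π·0.625²/4 = 0.3068 in².
Per-bolt allowable strength R_n/Ω = 68 × 0.3068 × 1 / 2 = 10.43 kips.
n ≥ 22.2 / 10.43 = 2.128 → use 3 bolts.

3 bolts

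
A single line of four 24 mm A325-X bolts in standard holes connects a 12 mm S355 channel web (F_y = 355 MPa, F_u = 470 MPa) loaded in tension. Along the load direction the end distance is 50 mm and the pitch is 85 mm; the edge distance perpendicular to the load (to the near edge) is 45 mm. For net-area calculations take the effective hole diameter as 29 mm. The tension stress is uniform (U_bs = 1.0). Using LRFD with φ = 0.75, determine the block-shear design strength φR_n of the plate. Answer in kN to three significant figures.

Shear plane L_v = 50 + 3·85 = 305 mm; A_gv = 305 × 12 = 3660 mm².
A_nv = (305 − 3.5·29) × 12 = 2442 mm².
A_nt = (45 − 0.5·29) × 12 = 366 mm².
0.6 F_u A_nv = 688.6 kN; 0.6 F_y A_gv = 779.6 kN → shear rupture governs the shear term.
R_n = 688.6 + 1.0 × 470 × 366 / 1000 = 860.7 kN.
Design strength φR_n = 0.75 × 860.7 = 645 kN.

645 kN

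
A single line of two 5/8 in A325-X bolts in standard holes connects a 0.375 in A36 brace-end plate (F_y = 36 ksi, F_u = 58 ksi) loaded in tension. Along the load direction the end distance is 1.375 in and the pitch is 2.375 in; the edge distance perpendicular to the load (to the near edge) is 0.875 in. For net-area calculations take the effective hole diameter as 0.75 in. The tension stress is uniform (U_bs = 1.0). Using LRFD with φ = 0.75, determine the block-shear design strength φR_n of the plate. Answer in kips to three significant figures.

Shear plane L_v = 1.375 + 1·2.375 = 3.75 in; A_gv = 3.75 × 0.375 = 1.406 in².
A_nv = (3.75 − 1.5·0.75) × 0.375 = 0.9844 in².
A_nt = (0.875 − 0.5·0.75) × 0.375 = 0.1875 in².
0.6 F_u A_nv = 34.26 kips; 0.6 F_y A_gv = 30.37 kips → shear yielding governs the shear term.
R_n = 30.37 + 1.0 × 58 × 0.1875 = 41.25 kips.
Design strength φR_n = 0.75 × 41.25 = 30.9 kips.

30.9 kips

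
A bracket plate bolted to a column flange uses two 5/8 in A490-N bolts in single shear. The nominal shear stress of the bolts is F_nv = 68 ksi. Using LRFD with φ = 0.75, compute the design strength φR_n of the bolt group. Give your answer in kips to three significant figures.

A_b = π × 0.625² / 4 = 0.3068 in².
R_n = F_nv · A_b · n · n_s = 68 × 0.3068 × 2 × 1 = 41.72 kips.
Design strength φR_n = 0.75 × 41.72 = 31.3 kips.

31.3 kips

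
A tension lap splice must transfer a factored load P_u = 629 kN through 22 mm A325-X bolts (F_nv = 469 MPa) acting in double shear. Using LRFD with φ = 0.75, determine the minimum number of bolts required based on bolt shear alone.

3 bolts

A_b = π·22²/4 = 380.1 mm².
Per-bolt design strength φR_n = 0.75 × 469 × 380.1 × 2 / 1000 = 267.4 kN.
n ≥ 629 / 267.4 = 2.352 → use 3 bolts.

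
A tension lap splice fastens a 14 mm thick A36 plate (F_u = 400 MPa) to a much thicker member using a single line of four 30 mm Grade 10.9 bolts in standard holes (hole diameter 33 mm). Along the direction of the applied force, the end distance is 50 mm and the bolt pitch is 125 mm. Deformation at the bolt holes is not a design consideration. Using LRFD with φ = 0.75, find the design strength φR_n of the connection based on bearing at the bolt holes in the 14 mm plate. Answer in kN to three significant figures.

1350 kN

Per bolt r_n = 1.5 l_c t F_u ≤ 3.0 d t F_u; upper limit = 3.0 × 30 × 14 × 400 / 1000 = 504 kN.
Edge bolt: l_c = 50 − 33/2 = 33.5 mm → 1.5 × 33.5 × 14 × 400 / 1000 = 281.4 → r_n = 281.4 kN.
Interior bolts: l_c = 125 − 33 = 92 mm → 1.5 × 92 × 14 × 400 / 1000 = 772.8 → r_n = 504 kN.
R_n = 1 × 281.4 + 3 × 504 = 1793 kN.
Design strength φR_n = 0.75 × 1793 = 1350 kN.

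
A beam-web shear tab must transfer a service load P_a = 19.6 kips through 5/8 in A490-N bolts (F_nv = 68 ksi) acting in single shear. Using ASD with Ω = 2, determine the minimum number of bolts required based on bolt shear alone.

A_b = π·0.625²/4 = 0.3068 in².
Per-bolt allowable strength R_n/Ω = 68 × 0.3068 × 1 / 2 = 10.43 kips.
n ≥ 19.6 / 10.43 = 1.879 → use 2 bolts.

2 bolts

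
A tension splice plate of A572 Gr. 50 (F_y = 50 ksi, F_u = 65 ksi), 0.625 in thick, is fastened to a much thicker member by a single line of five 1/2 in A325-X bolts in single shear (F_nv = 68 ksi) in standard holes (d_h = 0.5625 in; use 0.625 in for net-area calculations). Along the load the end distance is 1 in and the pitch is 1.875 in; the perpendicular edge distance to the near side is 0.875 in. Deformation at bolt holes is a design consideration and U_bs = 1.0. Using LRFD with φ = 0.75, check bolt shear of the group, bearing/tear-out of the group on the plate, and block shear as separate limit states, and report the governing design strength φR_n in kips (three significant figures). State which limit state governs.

50.1 kips (bolt shear governs)

Bolt shear: A_b = π·0.5²/4 = 0.1963 in²; R_n = 68 × 0.1963 × 5 × 1 = 66.76 kips → 0.75 × 66.76 = 50.1 kips.
Bearing: edge l_c = 0.7188, r_n = 35.04 kips; interior l_c = 1.312, r_n = 48.75 kips; R_n = 35.04 + 4·48.75 = 230 kips → 173 kips.
Block shear: A_gv = 5.312, A_nv = 3.555, A_nt = 0.3516 in²; R_n = min(0.6F_uA_nv, 0.6F_yA_gv) + U_bs·F_u·A_nt = 161.5 kips → 121 kips.
Bolt shear governs: 50.1 kips.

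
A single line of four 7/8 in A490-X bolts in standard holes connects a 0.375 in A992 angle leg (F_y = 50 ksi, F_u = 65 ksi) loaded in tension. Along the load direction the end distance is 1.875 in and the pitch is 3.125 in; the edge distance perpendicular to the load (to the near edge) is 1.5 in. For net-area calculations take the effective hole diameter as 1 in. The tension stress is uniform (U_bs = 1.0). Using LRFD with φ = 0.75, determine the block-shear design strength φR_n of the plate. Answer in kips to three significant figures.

103 kips

Shear plane L_v = 1.875 + 3·3.125 = 11.25 in; A_gv = 11.25 × 0.375 = 4.219 in².
A_nv = (11.25 − 3.5·1) × 0.375 = 2.906 in².
A_nt = (1.5 − 0.5·1) × 0.375 = 0.375 in².
0.6 F_u A_nv = 113.3 kips; 0.6 F_y A_gv = 126.6 kips → shear rupture governs the shear term.
R_n = 113.3 + 1.0 × 65 × 0.375 = 137.7 kips.
Design strength φR_n = 0.75 × 137.7 = 103 kips.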